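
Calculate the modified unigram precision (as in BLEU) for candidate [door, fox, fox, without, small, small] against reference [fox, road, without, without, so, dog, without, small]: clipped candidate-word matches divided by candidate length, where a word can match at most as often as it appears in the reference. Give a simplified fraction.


Reference word counts: {'dog': 1, 'fox': 1, 'road': 1, 'small': 1, 'so': 1, 'without': 3}
Checking each candidate word (with clipping):
  'door' -> not in reference -> no match (matches: 0)
  'fox' -> in reference (ref count 1, used 1/1) -> match (matches: 1)
  'fox' -> ref count 1 already used up (1/1) -> clipped, no match (matches: 1)
  'without' -> in reference (ref count 3, used 1/3) -> match (matches: 2)
  'small' -> in reference (ref count 1, used 1/1) -> match (matches: 3)
  'small' -> ref count 1 already used up (1/1) -> clipped, no match (matches: 3)
Clipped matches: 3, Candidate length: 6
Precision = 3/6 = 1/2

1/2


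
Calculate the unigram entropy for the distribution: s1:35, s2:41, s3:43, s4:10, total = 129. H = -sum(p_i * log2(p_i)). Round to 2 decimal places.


Computing entropy H = -sum(p_i * log2(p_i)):
  s1: p = 35/129 = 0.2713, -p*log2(p) = 0.5106
  s2: p = 41/129 = 0.3178, -p*log2(p) = 0.5256
  s3: p = 43/129 = 0.3333, -p*log2(p) = 0.5283
  s4: p = 10/129 = 0.0775, -p*log2(p) = 0.2860
H = sum of terms = 1.8505
Rounded to 2 decimals: 1.85

1.85


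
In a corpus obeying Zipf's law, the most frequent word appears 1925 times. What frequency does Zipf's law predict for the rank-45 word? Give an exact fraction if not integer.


Zipf's law: freq(rank) = f1 / rank
f1 = 1925, rank = 45
freq = 1925 / 45
GCD(1925, 45) = 5
Simplified: 385/9

385/9


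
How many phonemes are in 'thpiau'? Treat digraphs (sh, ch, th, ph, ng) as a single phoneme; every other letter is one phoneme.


Parsing 'thpiau' greedily, digraphs first:
  'th' -> digraph (1 consonant phoneme) (phonemes so far: 1)
  'p' -> consonant phoneme (phonemes so far: 2)
  'i' -> vowel phoneme (phonemes so far: 3)
  'a' -> vowel phoneme (phonemes so far: 4)
  'u' -> vowel phoneme (phonemes so far: 5)
Total phonemes: 5

5


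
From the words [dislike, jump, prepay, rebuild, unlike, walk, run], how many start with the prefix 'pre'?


Checking each word for prefix 'pre':
  'dislike' -> no (count: 0)
  'jump' -> no (count: 0)
  'prepay' -> YES, starts with 'pre' (count: 1)
  'rebuild' -> no (count: 1)
  'unlike' -> no (count: 1)
  'walk' -> no (count: 1)
  'run' -> no (count: 1)
Total with prefix 'pre': 1

1


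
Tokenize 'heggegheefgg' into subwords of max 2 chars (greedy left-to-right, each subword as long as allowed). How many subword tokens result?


'heggegheefgg' has 12 characters.
Chunking with max size 2:
  Chunk 1: 'he' (positions 0-1)
  Chunk 2: 'gg' (positions 2-3)
  Chunk 3: 'eg' (positions 4-5)
  Chunk 4: 'he' (positions 6-7)
  Chunk 5: 'ef' (positions 8-9)
  Chunk 6: 'gg' (positions 10-11)
Total chunks: ceil(12 / 2) = 6

6


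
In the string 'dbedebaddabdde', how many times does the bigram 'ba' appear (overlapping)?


Scanning 'dbedebaddabdde' for bigram 'ba':
  Position 0: 'db' -> no
  Position 1: 'be' -> no
  Position 2: 'ed' -> no
  Position 3: 'de' -> no
  Position 4: 'eb' -> no
  Position 5: 'ba' -> MATCH
  Position 6: 'ad' -> no
  Position 7: 'dd' -> no
  Position 8: 'da' -> no
  Position 9: 'ab' -> no
  Position 10: 'bd' -> no
  Position 11: 'dd' -> no
  Position 12: 'de' -> no
Total matches: 1

1


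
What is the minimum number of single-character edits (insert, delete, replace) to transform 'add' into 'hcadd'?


Building DP table for s1='add' (len 3) and s2='hcadd' (len 5):
       h  c  a  d  d
    0  1  2  3  4  5
  a 1  1  2  2  3  4
  d 2  2  2  3  2  3
  d 3  3  3  3  3  2
Edit distance = dp[3][5] = 2

2


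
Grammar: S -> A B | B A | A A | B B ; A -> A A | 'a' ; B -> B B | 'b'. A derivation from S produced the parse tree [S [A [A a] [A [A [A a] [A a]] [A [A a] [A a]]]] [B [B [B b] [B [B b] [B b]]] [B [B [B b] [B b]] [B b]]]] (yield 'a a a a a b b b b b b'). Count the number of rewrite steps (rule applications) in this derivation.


Every bracketed nonterminal node [X ...] in the tree is produced by exactly one rule application.
Reading the tree off as a leftmost derivation:
  Step 1: S  =>  A B   (applied S -> A B)
  Step 2: A B  =>  A A B   (applied A -> A A)
  Step 3: A A B  =>  a A B   (applied A -> a)
  Step 4: a A B  =>  a A A B   (applied A -> A A)
  Step 5: a A A B  =>  a A A A B   (applied A -> A A)
  Step 6: a A A A B  =>  a a A A B   (applied A -> a)
  Step 7: a a A A B  =>  a a a A B   (applied A -> a)
  Step 8: a a a A B  =>  a a a A A B   (applied A -> A A)
  Step 9: a a a A A B  =>  a a a a A B   (applied A -> a)
  Step 10: a a a a A B  =>  a a a a a B   (applied A -> a)
  Step 11: a a a a a B  =>  a a a a a B B   (applied B -> B B)
  Step 12: a a a a a B B  =>  a a a a a B B B   (applied B -> B B)
  Step 13: a a a a a B B B  =>  a a a a a b B B   (applied B -> b)
  Step 14: a a a a a b B B  =>  a a a a a b B B B   (applied B -> B B)
  Step 15: a a a a a b B B B  =>  a a a a a b b B B   (applied B -> b)
  Step 16: a a a a a b b B B  =>  a a a a a b b b B   (applied B -> b)
  Step 17: a a a a a b b b B  =>  a a a a a b b b B B   (applied B -> B B)
  Step 18: a a a a a b b b B B  =>  a a a a a b b b B B B   (applied B -> B B)
  Step 19: a a a a a b b b B B B  =>  a a a a a b b b b B B   (applied B -> b)
  Step 20: a a a a a b b b b B B  =>  a a a a a b b b b b B   (applied B -> b)
  Step 21: a a a a a b b b b b B  =>  a a a a a b b b b b b   (applied B -> b)
Final yield: a a a a a b b b b b b
Total rewrite steps: 21

21


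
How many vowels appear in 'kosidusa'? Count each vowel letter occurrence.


Scanning each character of 'kosidusa':
  Position 1: 'k' -> consonant (running count: 0)
  Position 2: 'o' -> vowel (running count: 1)
  Position 3: 's' -> consonant (running count: 1)
  Position 4: 'i' -> vowel (running count: 2)
  Position 5: 'd' -> consonant (running count: 2)
  Position 6: 'u' -> vowel (running count: 3)
  Position 7: 's' -> consonant (running count: 3)
  Position 8: 'a' -> vowel (running count: 4)
Total vowels: 4

4


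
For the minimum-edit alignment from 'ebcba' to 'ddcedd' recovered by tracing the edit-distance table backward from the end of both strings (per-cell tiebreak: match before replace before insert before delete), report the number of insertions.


Edit distance = 5. Backtracking from cell (5, 6) with preference match > replace > insert > delete,
then listing the resulting alignment 'ebcba' -> 'ddcedd' left to right:
  Step 1: replace e->d
  Step 2: replace b->d
  Step 3: keep 'c'
  Step 4: insert 'e' [insertion #1]
  Step 5: replace b->d
  Step 6: replace a->d
Total insertions: 1

1


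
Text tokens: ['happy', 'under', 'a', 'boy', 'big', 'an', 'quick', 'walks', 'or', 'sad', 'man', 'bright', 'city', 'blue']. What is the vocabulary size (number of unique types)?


Listing all tokens and tracking unique types:
  Token 1: 'happy' -> NEW (unique so far: 1)
  Token 2: 'under' -> NEW (unique so far: 2)
  Token 3: 'a' -> NEW (unique so far: 3)
  Token 4: 'boy' -> NEW (unique so far: 4)
  Token 5: 'big' -> NEW (unique so far: 5)
  Token 6: 'an' -> NEW (unique so far: 6)
  Token 7: 'quick' -> NEW (unique so far: 7)
  Token 8: 'walks' -> NEW (unique so far: 8)
  Token 9: 'or' -> NEW (unique so far: 9)
  Token 10: 'sad' -> NEW (unique so far: 10)
  Token 11: 'man' -> NEW (unique so far: 11)
  Token 12: 'bright' -> NEW (unique so far: 12)
  Token 13: 'city' -> NEW (unique so far: 13)
  Token 14: 'blue' -> NEW (unique so far: 14)
Unique types: ('a', 'an', 'big', 'blue', 'boy', 'bright', 'city', 'happy', 'man', 'or', 'quick', 'sad', 'under', 'walks')
Vocabulary size: 14

14


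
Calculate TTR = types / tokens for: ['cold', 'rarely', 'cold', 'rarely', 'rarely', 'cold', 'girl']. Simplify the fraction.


Tokens: 7
Unique types: ('cold', 'girl', 'rarely') = 3
TTR = 3/7
Already in lowest terms.

3/7


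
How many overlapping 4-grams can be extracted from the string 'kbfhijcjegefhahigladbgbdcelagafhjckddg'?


String 'kbfhijcjegefhahigladbgbdcelagafhjckddg' has length L = 38.
Number of overlapping n-grams = L - n + 1
Substituting: 38 - 4 + 1 = 35

35


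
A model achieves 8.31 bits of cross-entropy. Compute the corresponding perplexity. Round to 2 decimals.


Perplexity formula: PP = 2^H
H = 8.31
PP = 2^8.31
Decompose: 2^8.31 = 2^8 * 2^0.31
2^8 = 256, 2^0.31 ~ 1.2397077
PP ~ 256 * 1.2397077 = 317.3651712
Rounded to 2 decimals: 317.37

317.37


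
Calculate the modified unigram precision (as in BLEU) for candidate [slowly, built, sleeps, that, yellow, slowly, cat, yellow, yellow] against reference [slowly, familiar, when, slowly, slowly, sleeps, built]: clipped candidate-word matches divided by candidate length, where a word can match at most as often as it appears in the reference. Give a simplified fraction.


Reference word counts: {'built': 1, 'familiar': 1, 'sleeps': 1, 'slowly': 3, 'when': 1}
Checking each candidate word (with clipping):
  'slowly' -> in reference (ref count 3, used 1/3) -> match (matches: 1)
  'built' -> in reference (ref count 1, used 1/1) -> match (matches: 2)
  'sleeps' -> in reference (ref count 1, used 1/1) -> match (matches: 3)
  'that' -> not in reference -> no match (matches: 3)
  'yellow' -> not in reference -> no match (matches: 3)
  'slowly' -> in reference (ref count 3, used 2/3) -> match (matches: 4)
  'cat' -> not in reference -> no match (matches: 4)
  'yellow' -> not in reference -> no match (matches: 4)
  'yellow' -> not in reference -> no match (matches: 4)
Clipped matches: 4, Candidate length: 9
Precision = 4/9

4/9


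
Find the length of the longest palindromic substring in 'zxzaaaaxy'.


Scanning 'zxzaaaaxy' for palindromic substrings.
Substring at positions 3-6: 'aaaa'.
Check: reverse('aaaa') = 'aaaa' -> palindrome confirmed.
Neighbouring characters ('z' / 'x') break symmetry, so it cannot extend further.
No longer palindromic substring exists; longest length = 4

4


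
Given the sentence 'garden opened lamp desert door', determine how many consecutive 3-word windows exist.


Word trigrams from [5] words:
  Trigram 1: (garden opened lamp)
  Trigram 2: (opened lamp desert)
  Trigram 3: (lamp desert door)
Total word trigrams: 5 - 2 = 3

3


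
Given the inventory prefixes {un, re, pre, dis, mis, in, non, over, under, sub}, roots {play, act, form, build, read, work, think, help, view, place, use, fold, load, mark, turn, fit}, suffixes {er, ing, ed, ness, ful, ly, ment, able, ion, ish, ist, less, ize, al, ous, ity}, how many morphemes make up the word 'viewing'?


Segmenting 'viewing' against the inventory:
  'view' -> root (morpheme 1)
  'ing' -> suffix (morpheme 2)
Total morphemes: 2

2


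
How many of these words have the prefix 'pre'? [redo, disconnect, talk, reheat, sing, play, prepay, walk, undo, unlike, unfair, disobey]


Checking each word for prefix 'pre':
  'redo' -> no (count: 0)
  'disconnect' -> no (count: 0)
  'talk' -> no (count: 0)
  'reheat' -> no (count: 0)
  'sing' -> no (count: 0)
  'play' -> no (count: 0)
  'prepay' -> YES, starts with 'pre' (count: 1)
  'walk' -> no (count: 1)
  'undo' -> no (count: 1)
  'unlike' -> no (count: 1)
  'unfair' -> no (count: 1)
  'disobey' -> no (count: 1)
Total with prefix 'pre': 1

1


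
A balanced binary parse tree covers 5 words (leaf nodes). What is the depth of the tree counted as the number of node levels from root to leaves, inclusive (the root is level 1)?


In a balanced binary tree with n leaves the deepest leaf is ceil(log2(n)) edges below the root,
so counting node levels inclusive of root and leaves gives ceil(log2(n)) + 1 levels.
log2(5) = 2.3219
ceil(2.3219) = 3
levels = 3 + 1 = 4

4


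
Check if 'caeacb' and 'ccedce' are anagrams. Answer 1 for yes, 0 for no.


Sort characters of 'caeacb': 'aabcce'
Sort characters of 'ccedce': 'cccdee'
Sorted forms differ -> they are NOT anagrams
Result: 0

0


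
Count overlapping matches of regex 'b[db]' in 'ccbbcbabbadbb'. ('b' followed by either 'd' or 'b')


Pattern: b[db] means 'b' followed by either 'd' or 'b'.
Scanning 'ccbbcbabbadbb' position-by-position:
  Pos 0: window 'cc' -> no
  Pos 1: window 'cb' -> no
  Pos 2: window 'bb' -> MATCH
  Pos 3: window 'bc' -> no
  Pos 4: window 'cb' -> no
  Pos 5: window 'ba' -> no
  Pos 6: window 'ab' -> no
  Pos 7: window 'bb' -> MATCH
  Pos 8: window 'ba' -> no
  Pos 9: window 'ad' -> no
  Pos 10: window 'db' -> no
  Pos 11: window 'bb' -> MATCH
  Pos 12: window 'b' -> no
Total matches: 3

3


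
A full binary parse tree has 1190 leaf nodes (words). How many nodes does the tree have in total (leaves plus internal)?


Leaf nodes (terminals): 1190
Internal nodes = n - 1 = 1190 - 1 = 1189
Total = leaves + internal = 1190 + 1189 = 2379

2379


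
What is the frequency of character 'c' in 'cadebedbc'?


Scanning 'cadebedbc' for 'c':
  Position 0: 'c' -> MATCH (count: 1)
  Position 8: 'c' -> MATCH (count: 2)
Total occurrences of 'c': 2

2


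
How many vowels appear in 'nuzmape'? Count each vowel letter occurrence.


Scanning each character of 'nuzmape':
  Position 1: 'n' -> consonant (running count: 0)
  Position 2: 'u' -> vowel (running count: 1)
  Position 3: 'z' -> consonant (running count: 1)
  Position 4: 'm' -> consonant (running count: 1)
  Position 5: 'a' -> vowel (running count: 2)
  Position 6: 'p' -> consonant (running count: 2)
  Position 7: 'e' -> vowel (running count: 3)
Total vowels: 3

3


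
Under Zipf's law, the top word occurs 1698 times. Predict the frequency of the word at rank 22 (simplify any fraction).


Zipf's law: freq(rank) = f1 / rank
f1 = 1698, rank = 22
freq = 1698 / 22
GCD(1698, 22) = 2
Simplified: 849/11

849/11


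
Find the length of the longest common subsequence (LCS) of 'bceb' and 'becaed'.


DP table for LCS of 'bceb' and 'becaed':
       b  e  c  a  e  d
    0  0  0  0  0  0  0
  b 0  1  1  1  1  1  1
  c 0  1  1  2  2  2  2
  e 0  1  2  2  2  3  3
  b 0  1  2  2  2  3  3
LCS: 'bce'
LCS length = 3

3


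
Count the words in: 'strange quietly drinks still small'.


Counting words by splitting on spaces:
  Word 1: 'strange'
  Word 2: 'quietly'
  Word 3: 'drinks'
  Word 4: 'still'
  Word 5: 'small'
Total words: 5

5


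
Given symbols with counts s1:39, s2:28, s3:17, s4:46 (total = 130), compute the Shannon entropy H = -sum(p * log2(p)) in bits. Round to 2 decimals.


Computing entropy H = -sum(p_i * log2(p_i)):
  s1: p = 39/130 = 0.3000, -p*log2(p) = 0.5211
  s2: p = 28/130 = 0.2154, -p*log2(p) = 0.4771
  s3: p = 17/130 = 0.1308, -p*log2(p) = 0.3838
  s4: p = 46/130 = 0.3538, -p*log2(p) = 0.5303
H = sum of terms = 1.9123
Rounded to 2 decimals: 1.91

1.91


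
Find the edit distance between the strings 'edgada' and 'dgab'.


Building DP table for s1='edgada' (len 6) and s2='dgab' (len 4):
       d  g  a  b
    0  1  2  3  4
  e 1  1  2  3  4
  d 2  1  2  3  4
  g 3  2  1  2  3
  a 4  3  2  1  2
  d 5  4  3  2  2
  a 6  5  4  3  3
Edit distance = dp[6][4] = 3

3


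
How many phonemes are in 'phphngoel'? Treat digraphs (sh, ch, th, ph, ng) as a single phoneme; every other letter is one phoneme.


Parsing 'phphngoel' greedily, digraphs first:
  'ph' -> digraph (1 consonant phoneme) (phonemes so far: 1)
  'ph' -> digraph (1 consonant phoneme) (phonemes so far: 2)
  'ng' -> digraph (1 consonant phoneme) (phonemes so far: 3)
  'o' -> vowel phoneme (phonemes so far: 4)
  'e' -> vowel phoneme (phonemes so far: 5)
  'l' -> consonant phoneme (phonemes so far: 6)
Total phonemes: 6

6


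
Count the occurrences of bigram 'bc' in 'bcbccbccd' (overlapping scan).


Scanning 'bcbccbccd' for bigram 'bc':
  Position 0: 'bc' -> MATCH
  Position 1: 'cb' -> no
  Position 2: 'bc' -> MATCH
  Position 3: 'cc' -> no
  Position 4: 'cb' -> no
  Position 5: 'bc' -> MATCH
  Position 6: 'cc' -> no
  Position 7: 'cd' -> no
Total matches: 3

3


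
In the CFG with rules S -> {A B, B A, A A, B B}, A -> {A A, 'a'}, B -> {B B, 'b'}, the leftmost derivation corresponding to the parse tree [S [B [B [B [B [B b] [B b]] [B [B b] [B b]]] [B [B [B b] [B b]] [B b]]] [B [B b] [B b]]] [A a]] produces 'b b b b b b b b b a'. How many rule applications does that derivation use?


Every bracketed nonterminal node [X ...] in the tree is produced by exactly one rule application.
Reading the tree off as a leftmost derivation:
  Step 1: S  =>  B A   (applied S -> B A)
  Step 2: B A  =>  B B A   (applied B -> B B)
  Step 3: B B A  =>  B B B A   (applied B -> B B)
  Step 4: B B B A  =>  B B B B A   (applied B -> B B)
  Step 5: B B B B A  =>  B B B B B A   (applied B -> B B)
  Step 6: B B B B B A  =>  b B B B B A   (applied B -> b)
  Step 7: b B B B B A  =>  b b B B B A   (applied B -> b)
  Step 8: b b B B B A  =>  b b B B B B A   (applied B -> B B)
  Step 9: b b B B B B A  =>  b b b B B B A   (applied B -> b)
  Step 10: b b b B B B A  =>  b b b b B B A   (applied B -> b)
  Step 11: b b b b B B A  =>  b b b b B B B A   (applied B -> B B)
  Step 12: b b b b B B B A  =>  b b b b B B B B A   (applied B -> B B)
  Step 13: b b b b B B B B A  =>  b b b b b B B B A   (applied B -> b)
  Step 14: b b b b b B B B A  =>  b b b b b b B B A   (applied B -> b)
  Step 15: b b b b b b B B A  =>  b b b b b b b B A   (applied B -> b)
  Step 16: b b b b b b b B A  =>  b b b b b b b B B A   (applied B -> B B)
  Step 17: b b b b b b b B B A  =>  b b b b b b b b B A   (applied B -> b)
  Step 18: b b b b b b b b B A  =>  b b b b b b b b b A   (applied B -> b)
  Step 19: b b b b b b b b b A  =>  b b b b b b b b b a   (applied A -> a)
Final yield: b b b b b b b b b a
Total rewrite steps: 19

19


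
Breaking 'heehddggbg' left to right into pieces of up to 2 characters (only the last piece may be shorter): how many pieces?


'heehddggbg' has 10 characters.
Chunking with max size 2:
  Chunk 1: 'he' (positions 0-1)
  Chunk 2: 'eh' (positions 2-3)
  Chunk 3: 'dd' (positions 4-5)
  Chunk 4: 'gg' (positions 6-7)
  Chunk 5: 'bg' (positions 8-9)
Total chunks: ceil(10 / 2) = 5

5


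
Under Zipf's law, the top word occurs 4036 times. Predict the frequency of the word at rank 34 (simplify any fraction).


Zipf's law: freq(rank) = f1 / rank
f1 = 4036, rank = 34
freq = 4036 / 34
GCD(4036, 34) = 2
Simplified: 2018/17

2018/17


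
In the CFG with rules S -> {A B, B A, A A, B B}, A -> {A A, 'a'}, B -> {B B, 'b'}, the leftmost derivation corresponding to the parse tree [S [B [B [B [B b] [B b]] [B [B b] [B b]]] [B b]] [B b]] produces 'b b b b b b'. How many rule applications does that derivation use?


Every bracketed nonterminal node [X ...] in the tree is produced by exactly one rule application.
Reading the tree off as a leftmost derivation:
  Step 1: S  =>  B B   (applied S -> B B)
  Step 2: B B  =>  B B B   (applied B -> B B)
  Step 3: B B B  =>  B B B B   (applied B -> B B)
  Step 4: B B B B  =>  B B B B B   (applied B -> B B)
  Step 5: B B B B B  =>  b B B B B   (applied B -> b)
  Step 6: b B B B B  =>  b b B B B   (applied B -> b)
  Step 7: b b B B B  =>  b b B B B B   (applied B -> B B)
  Step 8: b b B B B B  =>  b b b B B B   (applied B -> b)
  Step 9: b b b B B B  =>  b b b b B B   (applied B -> b)
  Step 10: b b b b B B  =>  b b b b b B   (applied B -> b)
  Step 11: b b b b b B  =>  b b b b b b   (applied B -> b)
Final yield: b b b b b b
Total rewrite steps: 11

11


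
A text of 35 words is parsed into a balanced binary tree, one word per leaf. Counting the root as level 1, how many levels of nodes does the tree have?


In a balanced binary tree with n leaves the deepest leaf is ceil(log2(n)) edges below the root,
so counting node levels inclusive of root and leaves gives ceil(log2(n)) + 1 levels.
log2(35) = 5.1293
ceil(5.1293) = 6
levels = 6 + 1 = 7

7


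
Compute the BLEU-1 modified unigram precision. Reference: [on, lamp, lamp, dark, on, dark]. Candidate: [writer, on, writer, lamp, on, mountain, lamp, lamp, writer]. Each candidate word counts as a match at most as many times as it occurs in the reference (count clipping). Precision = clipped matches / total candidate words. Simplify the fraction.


Reference word counts: {'dark': 2, 'lamp': 2, 'on': 2}
Checking each candidate word (with clipping):
  'writer' -> not in reference -> no match (matches: 0)
  'on' -> in reference (ref count 2, used 1/2) -> match (matches: 1)
  'writer' -> not in reference -> no match (matches: 1)
  'lamp' -> in reference (ref count 2, used 1/2) -> match (matches: 2)
  'on' -> in reference (ref count 2, used 2/2) -> match (matches: 3)
  'mountain' -> not in reference -> no match (matches: 3)
  'lamp' -> in reference (ref count 2, used 2/2) -> match (matches: 4)
  'lamp' -> ref count 2 already used up (2/2) -> clipped, no match (matches: 4)
  'writer' -> not in reference -> no match (matches: 4)
Clipped matches: 4, Candidate length: 9
Precision = 4/9

4/9


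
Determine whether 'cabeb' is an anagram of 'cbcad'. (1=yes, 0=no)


Sort characters of 'cabeb': 'abbce'
Sort characters of 'cbcad': 'abccd'
Sorted forms differ -> they are NOT anagrams
Result: 0

0


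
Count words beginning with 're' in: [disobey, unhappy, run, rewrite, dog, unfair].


Checking each word for prefix 're':
  'disobey' -> no (count: 0)
  'unhappy' -> no (count: 0)
  'run' -> no (count: 0)
  'rewrite' -> YES, starts with 're' (count: 1)
  'dog' -> no (count: 1)
  'unfair' -> no (count: 1)
Total with prefix 're': 1

1


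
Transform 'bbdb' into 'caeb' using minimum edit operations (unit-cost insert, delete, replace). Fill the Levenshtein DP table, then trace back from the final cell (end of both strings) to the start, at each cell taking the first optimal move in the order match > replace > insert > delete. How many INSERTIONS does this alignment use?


Edit distance = 3. Backtracking from cell (4, 4) with preference match > replace > insert > delete,
then listing the resulting alignment 'bbdb' -> 'caeb' left to right:
  Step 1: replace b->c
  Step 2: replace b->a
  Step 3: replace d->e
  Step 4: keep 'b'
Total insertions: 0

0


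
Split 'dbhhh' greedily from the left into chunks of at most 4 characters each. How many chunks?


'dbhhh' has 5 characters.
Chunking with max size 4:
  Chunk 1: 'dbhh' (positions 0-3)
  Chunk 2: 'h' (positions 4-4)
Total chunks: ceil(5 / 4) = 2

2


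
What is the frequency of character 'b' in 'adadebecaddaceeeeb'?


Scanning 'adadebecaddaceeeeb' for 'b':
  Position 5: 'b' -> MATCH (count: 1)
  Position 17: 'b' -> MATCH (count: 2)
Total occurrences of 'b': 2

2


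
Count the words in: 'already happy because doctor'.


Counting words by splitting on spaces:
  Word 1: 'already'
  Word 2: 'happy'
  Word 3: 'because'
  Word 4: 'doctor'
Total words: 4

4


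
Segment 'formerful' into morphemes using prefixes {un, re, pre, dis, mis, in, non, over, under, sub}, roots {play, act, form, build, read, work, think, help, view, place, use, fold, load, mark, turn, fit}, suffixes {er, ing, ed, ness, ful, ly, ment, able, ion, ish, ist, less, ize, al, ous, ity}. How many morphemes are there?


Segmenting 'formerful' against the inventory:
  'form' -> root (morpheme 1)
  'er' -> suffix (morpheme 2)
  'ful' -> suffix (morpheme 3)
Total morphemes: 3

3


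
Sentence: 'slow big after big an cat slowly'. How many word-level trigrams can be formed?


Word trigrams from [7] words:
  Trigram 1: (slow big after)
  Trigram 2: (big after big)
  Trigram 3: (after big an)
  Trigram 4: (big an cat)
  Trigram 5: (an cat slowly)
Total word trigrams: 7 - 2 = 5

5


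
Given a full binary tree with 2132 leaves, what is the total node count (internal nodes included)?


Leaf nodes (terminals): 2132
Internal nodes = n - 1 = 2132 - 1 = 2131
Total = leaves + internal = 2132 + 2131 = 4263

4263


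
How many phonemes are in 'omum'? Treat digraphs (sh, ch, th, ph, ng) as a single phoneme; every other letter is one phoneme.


Parsing 'omum' greedily, digraphs first:
  'o' -> vowel phoneme (phonemes so far: 1)
  'm' -> consonant phoneme (phonemes so far: 2)
  'u' -> vowel phoneme (phonemes so far: 3)
  'm' -> consonant phoneme (phonemes so far: 4)
Total phonemes: 4

4


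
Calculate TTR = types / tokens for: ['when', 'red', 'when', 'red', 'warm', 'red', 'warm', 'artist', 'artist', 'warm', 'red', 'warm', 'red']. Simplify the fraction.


Tokens: 13
Unique types: ('artist', 'red', 'warm', 'when') = 4
TTR = 4/13
Already in lowest terms.

4/13


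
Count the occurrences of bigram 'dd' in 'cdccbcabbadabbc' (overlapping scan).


Scanning 'cdccbcabbadabbc' for bigram 'dd':
  Position 0: 'cd' -> no
  Position 1: 'dc' -> no
  Position 2: 'cc' -> no
  Position 3: 'cb' -> no
  Position 4: 'bc' -> no
  Position 5: 'ca' -> no
  Position 6: 'ab' -> no
  Position 7: 'bb' -> no
  Position 8: 'ba' -> no
  Position 9: 'ad' -> no
  Position 10: 'da' -> no
  Position 11: 'ab' -> no
  Position 12: 'bb' -> no
  Position 13: 'bc' -> no
Total matches: 0

0


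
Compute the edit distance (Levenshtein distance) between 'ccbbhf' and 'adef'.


Building DP table for s1='ccbbhf' (len 6) and s2='adef' (len 4):
       a  d  e  f
    0  1  2  3  4
  c 1  1  2  3  4
  c 2  2  2  3  4
  b 3  3  3  3  4
  b 4  4  4  4  4
  h 5  5  5  5  5
  f 6  6  6  6  5
Edit distance = dp[6][4] = 5

5


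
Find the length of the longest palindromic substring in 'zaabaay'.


Scanning 'zaabaay' for palindromic substrings.
Substring at positions 1-5: 'aabaa'.
Check: reverse('aabaa') = 'aabaa' -> palindrome confirmed.
Neighbouring characters ('z' / 'y') break symmetry, so it cannot extend further.
No longer palindromic substring exists; longest length = 5

5


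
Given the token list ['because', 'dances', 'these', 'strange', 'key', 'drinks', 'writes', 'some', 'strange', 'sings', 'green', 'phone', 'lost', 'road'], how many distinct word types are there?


Listing all tokens and tracking unique types:
  Token 1: 'because' -> NEW (unique so far: 1)
  Token 2: 'dances' -> NEW (unique so far: 2)
  Token 3: 'these' -> NEW (unique so far: 3)
  Token 4: 'strange' -> NEW (unique so far: 4)
  Token 5: 'key' -> NEW (unique so far: 5)
  Token 6: 'drinks' -> NEW (unique so far: 6)
  Token 7: 'writes' -> NEW (unique so far: 7)
  Token 8: 'some' -> NEW (unique so far: 8)
  Token 9: 'strange' -> duplicate (unique so far: 8)
  Token 10: 'sings' -> NEW (unique so far: 9)
  Token 11: 'green' -> NEW (unique so far: 10)
  Token 12: 'phone' -> NEW (unique so far: 11)
  Token 13: 'lost' -> NEW (unique so far: 12)
  Token 14: 'road' -> NEW (unique so far: 13)
Unique types: ('because', 'dances', 'drinks', 'green', 'key', 'lost', 'phone', 'road', 'sings', 'some', 'strange', 'these', 'writes')
Vocabulary size: 13

13


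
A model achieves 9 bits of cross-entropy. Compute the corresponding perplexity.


Perplexity formula: PP = 2^H
H = 9
PP = 2^9
PP = 2^9 = 512

512


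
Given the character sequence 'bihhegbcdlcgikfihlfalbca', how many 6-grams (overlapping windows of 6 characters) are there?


String 'bihhegbcdlcgikfihlfalbca' has length L = 24.
Number of overlapping n-grams = L - n + 1
Substituting: 24 - 6 + 1 = 19

19


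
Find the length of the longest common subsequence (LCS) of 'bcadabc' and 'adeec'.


DP table for LCS of 'bcadabc' and 'adeec':
       a  d  e  e  c
    0  0  0  0  0  0
  b 0  0  0  0  0  0
  c 0  0  0  0  0  1
  a 0  1  1  1  1  1
  d 0  1  2  2  2  2
  a 0  1  2  2  2  2
  b 0  1  2  2  2  2
  c 0  1  2  2  2  3
LCS: 'adc'
LCS length = 3

3


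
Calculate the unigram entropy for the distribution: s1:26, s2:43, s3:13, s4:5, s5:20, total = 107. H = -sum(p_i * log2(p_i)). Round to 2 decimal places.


Computing entropy H = -sum(p_i * log2(p_i)):
  s1: p = 26/107 = 0.2430, -p*log2(p) = 0.4960
  s2: p = 43/107 = 0.4019, -p*log2(p) = 0.5285
  s3: p = 13/107 = 0.1215, -p*log2(p) = 0.3695
  s4: p = 5/107 = 0.0467, -p*log2(p) = 0.2065
  s5: p = 20/107 = 0.1869, -p*log2(p) = 0.4523
H = sum of terms = 2.0528
Rounded to 2 decimals: 2.05

2.05


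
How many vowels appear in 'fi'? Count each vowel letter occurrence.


Scanning each character of 'fi':
  Position 1: 'f' -> consonant (running count: 0)
  Position 2: 'i' -> vowel (running count: 1)
Total vowels: 1

1


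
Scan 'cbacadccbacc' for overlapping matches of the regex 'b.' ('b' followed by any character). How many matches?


Pattern: b. means 'b' followed by any character.
Scanning 'cbacadccbacc' position-by-position:
  Pos 0: window 'cb' -> no
  Pos 1: window 'ba' -> MATCH
  Pos 2: window 'ac' -> no
  Pos 3: window 'ca' -> no
  Pos 4: window 'ad' -> no
  Pos 5: window 'dc' -> no
  Pos 6: window 'cc' -> no
  Pos 7: window 'cb' -> no
  Pos 8: window 'ba' -> MATCH
  Pos 9: window 'ac' -> no
  Pos 10: window 'cc' -> no
  Pos 11: window 'c' -> no
Total matches: 2

2


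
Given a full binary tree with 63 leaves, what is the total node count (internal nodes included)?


Leaf nodes (terminals): 63
Internal nodes = n - 1 = 63 - 1 = 62
Total = leaves + internal = 63 + 62 = 125

125


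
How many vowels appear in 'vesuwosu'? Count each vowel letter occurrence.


Scanning each character of 'vesuwosu':
  Position 1: 'v' -> consonant (running count: 0)
  Position 2: 'e' -> vowel (running count: 1)
  Position 3: 's' -> consonant (running count: 1)
  Position 4: 'u' -> vowel (running count: 2)
  Position 5: 'w' -> consonant (running count: 2)
  Position 6: 'o' -> vowel (running count: 3)
  Position 7: 's' -> consonant (running count: 3)
  Position 8: 'u' -> vowel (running count: 4)
Total vowels: 4

4


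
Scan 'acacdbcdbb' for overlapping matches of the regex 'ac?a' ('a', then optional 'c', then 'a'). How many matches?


Pattern: ac?a means 'a', then optional 'c', then 'a'.
Scanning 'acacdbcdbb' position-by-position:
  Pos 0: window 'aca' -> MATCH
  Pos 1: window 'cac' -> no
  Pos 2: window 'acd' -> no
  Pos 3: window 'cdb' -> no
  Pos 4: window 'dbc' -> no
  Pos 5: window 'bcd' -> no
  Pos 6: window 'cdb' -> no
  Pos 7: window 'dbb' -> no
  Pos 8: window 'bb' -> no
  Pos 9: window 'b' -> no
Total matches: 1

1


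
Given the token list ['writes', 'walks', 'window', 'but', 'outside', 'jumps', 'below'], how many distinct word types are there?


Listing all tokens and tracking unique types:
  Token 1: 'writes' -> NEW (unique so far: 1)
  Token 2: 'walks' -> NEW (unique so far: 2)
  Token 3: 'window' -> NEW (unique so far: 3)
  Token 4: 'but' -> NEW (unique so far: 4)
  Token 5: 'outside' -> NEW (unique so far: 5)
  Token 6: 'jumps' -> NEW (unique so far: 6)
  Token 7: 'below' -> NEW (unique so far: 7)
Unique types: ('below', 'but', 'jumps', 'outside', 'walks', 'window', 'writes')
Vocabulary size: 7

7


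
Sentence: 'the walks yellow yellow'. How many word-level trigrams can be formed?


Word trigrams from [4] words:
  Trigram 1: (the walks yellow)
  Trigram 2: (walks yellow yellow)
Total word trigrams: 4 - 2 = 2

2


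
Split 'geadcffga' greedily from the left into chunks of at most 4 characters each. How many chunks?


'geadcffga' has 9 characters.
Chunking with max size 4:
  Chunk 1: 'gead' (positions 0-3)
  Chunk 2: 'cffg' (positions 4-7)
  Chunk 3: 'a' (positions 8-8)
Total chunks: ceil(9 / 4) = 3

3


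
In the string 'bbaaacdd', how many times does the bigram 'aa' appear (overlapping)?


Scanning 'bbaaacdd' for bigram 'aa':
  Position 0: 'bb' -> no
  Position 1: 'ba' -> no
  Position 2: 'aa' -> MATCH
  Position 3: 'aa' -> MATCH
  Position 4: 'ac' -> no
  Position 5: 'cd' -> no
  Position 6: 'dd' -> no
Total matches: 2

2


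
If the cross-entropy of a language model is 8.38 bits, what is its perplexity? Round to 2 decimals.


Perplexity formula: PP = 2^H
H = 8.38
PP = 2^8.38
Decompose: 2^8.38 = 2^8 * 2^0.38
2^8 = 256, 2^0.38 ~ 1.3013419
PP ~ 256 * 1.3013419 = 333.1435264
Rounded to 2 decimals: 333.14

333.14


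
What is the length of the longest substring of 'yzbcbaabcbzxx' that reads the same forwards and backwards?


Scanning 'yzbcbaabcbzxx' for palindromic substrings.
Substring at positions 1-10: 'zbcbaabcbz'.
Check: reverse('zbcbaabcbz') = 'zbcbaabcbz' -> palindrome confirmed.
Neighbouring characters ('y' / 'x') break symmetry, so it cannot extend further.
No longer palindromic substring exists; longest length = 10

10


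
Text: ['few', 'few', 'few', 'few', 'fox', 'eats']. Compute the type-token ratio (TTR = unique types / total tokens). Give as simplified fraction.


Tokens: 6
Unique types: ('eats', 'few', 'fox') = 3
TTR = 3/6
Simplify: divide both by 3 -> 1/2
TTR = 1/2

1/2


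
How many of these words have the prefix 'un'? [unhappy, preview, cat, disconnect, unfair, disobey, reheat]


Checking each word for prefix 'un':
  'unhappy' -> YES, starts with 'un' (count: 1)
  'preview' -> no (count: 1)
  'cat' -> no (count: 1)
  'disconnect' -> no (count: 1)
  'unfair' -> YES, starts with 'un' (count: 2)
  'disobey' -> no (count: 2)
  'reheat' -> no (count: 2)
Total with prefix 'un': 2

2


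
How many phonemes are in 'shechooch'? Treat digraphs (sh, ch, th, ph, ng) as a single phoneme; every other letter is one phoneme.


Parsing 'shechooch' greedily, digraphs first:
  'sh' -> digraph (1 consonant phoneme) (phonemes so far: 1)
  'e' -> vowel phoneme (phonemes so far: 2)
  'ch' -> digraph (1 consonant phoneme) (phonemes so far: 3)
  'o' -> vowel phoneme (phonemes so far: 4)
  'o' -> vowel phoneme (phonemes so far: 5)
  'ch' -> digraph (1 consonant phoneme) (phonemes so far: 6)
Total phonemes: 6

6


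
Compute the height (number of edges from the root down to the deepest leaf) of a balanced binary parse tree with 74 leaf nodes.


In a balanced binary tree with n leaves the deepest leaf is ceil(log2(n)) edges below the root.
log2(74) = 6.2095
ceil(6.2095) = 7
height (edges) = 7

7


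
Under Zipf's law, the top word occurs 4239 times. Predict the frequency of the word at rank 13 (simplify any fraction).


Zipf's law: freq(rank) = f1 / rank
f1 = 4239, rank = 13
freq = 4239 / 13
GCD(4239, 13) = 1
Simplified: 4239/13

4239/13


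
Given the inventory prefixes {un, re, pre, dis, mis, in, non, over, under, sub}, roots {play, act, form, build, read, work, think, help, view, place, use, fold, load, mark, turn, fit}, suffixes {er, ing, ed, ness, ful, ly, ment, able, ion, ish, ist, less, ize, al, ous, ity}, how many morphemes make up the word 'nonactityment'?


Segmenting 'nonactityment' against the inventory:
  'non' -> prefix (morpheme 1)
  'act' -> root (morpheme 2)
  'ity' -> suffix (morpheme 3)
  'ment' -> suffix (morpheme 4)
Total morphemes: 4

4


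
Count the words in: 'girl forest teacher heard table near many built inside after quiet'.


Counting words by splitting on spaces:
  Word 1: 'girl'
  Word 2: 'forest'
  Word 3: 'teacher'
  Word 4: 'heard'
  Word 5: 'table'
  Word 6: 'near'
  Word 7: 'many'
  Word 8: 'built'
  Word 9: 'inside'
  Word 10: 'after'
  Word 11: 'quiet'
Total words: 11

11


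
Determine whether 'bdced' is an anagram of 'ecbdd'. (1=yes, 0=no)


Sort characters of 'bdced': 'bcdde'
Sort characters of 'ecbdd': 'bcdde'
Sorted forms match -> they ARE anagrams
Result: 1

1


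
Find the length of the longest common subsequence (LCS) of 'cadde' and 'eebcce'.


DP table for LCS of 'cadde' and 'eebcce':
       e  e  b  c  c  e
    0  0  0  0  0  0  0
  c 0  0  0  0  1  1  1
  a 0  0  0  0  1  1  1
  d 0  0  0  0  1  1  1
  d 0  0  0  0  1  1  1
  e 0  1  1  1  1  1  2
LCS: 'ce'
LCS length = 2

2


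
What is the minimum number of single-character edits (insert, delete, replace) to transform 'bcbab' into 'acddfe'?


Building DP table for s1='bcbab' (len 5) and s2='acddfe' (len 6):
       a  c  d  d  f  e
    0  1  2  3  4  5  6
  b 1  1  2  3  4  5  6
  c 2  2  1  2  3  4  5
  b 3  3  2  2  3  4  5
  a 4  3  3  3  3  4  5
  b 5  4  4  4  4  4  5
Edit distance = dp[5][6] = 5

5


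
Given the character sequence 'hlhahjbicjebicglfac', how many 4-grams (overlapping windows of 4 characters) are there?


String 'hlhahjbicjebicglfac' has length L = 19.
Number of overlapping n-grams = L - n + 1
Substituting: 19 - 4 + 1 = 16

16


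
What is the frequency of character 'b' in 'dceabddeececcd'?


Scanning 'dceabddeececcd' for 'b':
  Position 4: 'b' -> MATCH (count: 1)
Total occurrences of 'b': 1

1


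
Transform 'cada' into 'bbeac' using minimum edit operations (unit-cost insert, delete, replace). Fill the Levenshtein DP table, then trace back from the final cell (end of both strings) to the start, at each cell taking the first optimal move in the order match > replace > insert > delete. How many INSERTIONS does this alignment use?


Edit distance = 4. Backtracking from cell (4, 5) with preference match > replace > insert > delete,
then listing the resulting alignment 'cada' -> 'bbeac' left to right:
  Step 1: replace c->b
  Step 2: replace a->b
  Step 3: replace d->e
  Step 4: keep 'a'
  Step 5: insert 'c' [insertion #1]
Total insertions: 1

1


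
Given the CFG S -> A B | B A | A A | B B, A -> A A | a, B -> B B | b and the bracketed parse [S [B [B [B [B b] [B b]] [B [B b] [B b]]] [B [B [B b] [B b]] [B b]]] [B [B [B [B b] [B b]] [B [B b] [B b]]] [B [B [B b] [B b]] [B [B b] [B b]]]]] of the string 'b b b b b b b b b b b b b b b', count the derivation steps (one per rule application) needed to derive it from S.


Every bracketed nonterminal node [X ...] in the tree is produced by exactly one rule application.
Reading the tree off as a leftmost derivation:
  Step 1: S  =>  B B   (applied S -> B B)
  Step 2: B B  =>  B B B   (applied B -> B B)
  Step 3: B B B  =>  B B B B   (applied B -> B B)
  Step 4: B B B B  =>  B B B B B   (applied B -> B B)
  Step 5: B B B B B  =>  b B B B B   (applied B -> b)
  Step 6: b B B B B  =>  b b B B B   (applied B -> b)
  Step 7: b b B B B  =>  b b B B B B   (applied B -> B B)
  Step 8: b b B B B B  =>  b b b B B B   (applied B -> b)
  Step 9: b b b B B B  =>  b b b b B B   (applied B -> b)
  Step 10: b b b b B B  =>  b b b b B B B   (applied B -> B B)
  Step 11: b b b b B B B  =>  b b b b B B B B   (applied B -> B B)
  Step 12: b b b b B B B B  =>  b b b b b B B B   (applied B -> b)
  Step 13: b b b b b B B B  =>  b b b b b b B B   (applied B -> b)
  Step 14: b b b b b b B B  =>  b b b b b b b B   (applied B -> b)
  Step 15: b b b b b b b B  =>  b b b b b b b B B   (applied B -> B B)
  Step 16: b b b b b b b B B  =>  b b b b b b b B B B   (applied B -> B B)
  Step 17: b b b b b b b B B B  =>  b b b b b b b B B B B   (applied B -> B B)
  Step 18: b b b b b b b B B B B  =>  b b b b b b b b B B B   (applied B -> b)
  Step 19: b b b b b b b b B B B  =>  b b b b b b b b b B B   (applied B -> b)
  Step 20: b b b b b b b b b B B  =>  b b b b b b b b b B B B   (applied B -> B B)
  Step 21: b b b b b b b b b B B B  =>  b b b b b b b b b b B B   (applied B -> b)
  Step 22: b b b b b b b b b b B B  =>  b b b b b b b b b b b B   (applied B -> b)
  Step 23: b b b b b b b b b b b B  =>  b b b b b b b b b b b B B   (applied B -> B B)
  Step 24: b b b b b b b b b b b B B  =>  b b b b b b b b b b b B B B   (applied B -> B B)
  Step 25: b b b b b b b b b b b B B B  =>  b b b b b b b b b b b b B B   (applied B -> b)
  Step 26: b b b b b b b b b b b b B B  =>  b b b b b b b b b b b b b B   (applied B -> b)
  Step 27: b b b b b b b b b b b b b B  =>  b b b b b b b b b b b b b B B   (applied B -> B B)
  Step 28: b b b b b b b b b b b b b B B  =>  b b b b b b b b b b b b b b B   (applied B -> b)
  Step 29: b b b b b b b b b b b b b b B  =>  b b b b b b b b b b b b b b b   (applied B -> b)
Final yield: b b b b b b b b b b b b b b b
Total rewrite steps: 29

29


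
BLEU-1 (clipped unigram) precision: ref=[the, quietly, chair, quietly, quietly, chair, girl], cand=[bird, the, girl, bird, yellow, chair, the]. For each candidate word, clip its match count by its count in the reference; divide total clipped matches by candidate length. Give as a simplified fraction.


Reference word counts: {'chair': 2, 'girl': 1, 'quietly': 3, 'the': 1}
Checking each candidate word (with clipping):
  'bird' -> not in reference -> no match (matches: 0)
  'the' -> in reference (ref count 1, used 1/1) -> match (matches: 1)
  'girl' -> in reference (ref count 1, used 1/1) -> match (matches: 2)
  'bird' -> not in reference -> no match (matches: 2)
  'yellow' -> not in reference -> no match (matches: 2)
  'chair' -> in reference (ref count 2, used 1/2) -> match (matches: 3)
  'the' -> ref count 1 already used up (1/1) -> clipped, no match (matches: 3)
Clipped matches: 3, Candidate length: 7
Precision = 3/7

3/7
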